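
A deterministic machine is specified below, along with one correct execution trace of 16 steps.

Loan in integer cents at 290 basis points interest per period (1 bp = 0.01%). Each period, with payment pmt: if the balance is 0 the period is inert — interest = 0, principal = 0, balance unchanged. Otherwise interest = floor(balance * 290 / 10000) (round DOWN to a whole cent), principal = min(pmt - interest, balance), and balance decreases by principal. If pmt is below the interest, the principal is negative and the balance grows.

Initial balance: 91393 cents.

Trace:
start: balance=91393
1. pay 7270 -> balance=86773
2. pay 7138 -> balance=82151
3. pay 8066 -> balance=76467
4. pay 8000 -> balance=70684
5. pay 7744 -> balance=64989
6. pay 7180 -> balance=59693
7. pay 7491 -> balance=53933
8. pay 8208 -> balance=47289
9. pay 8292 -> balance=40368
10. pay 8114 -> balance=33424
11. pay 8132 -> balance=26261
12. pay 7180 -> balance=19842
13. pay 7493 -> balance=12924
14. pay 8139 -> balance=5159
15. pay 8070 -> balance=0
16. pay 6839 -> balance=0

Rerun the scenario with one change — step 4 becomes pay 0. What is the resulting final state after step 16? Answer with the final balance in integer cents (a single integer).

(re-executing from step 4 with the substitution; state before step 4: balance=76467)
4. pay 0 -> balance=78684
5. pay 7744 -> balance=73221
6. pay 7180 -> balance=68164
7. pay 7491 -> balance=62649
8. pay 8208 -> balance=56257
9. pay 8292 -> balance=49596
10. pay 8114 -> balance=42920
11. pay 8132 -> balance=36032
12. pay 7180 -> balance=29896
13. pay 7493 -> balance=23269
14. pay 8139 -> balance=15804
15. pay 8070 -> balance=8192
16. pay 6839 -> balance=1590

1590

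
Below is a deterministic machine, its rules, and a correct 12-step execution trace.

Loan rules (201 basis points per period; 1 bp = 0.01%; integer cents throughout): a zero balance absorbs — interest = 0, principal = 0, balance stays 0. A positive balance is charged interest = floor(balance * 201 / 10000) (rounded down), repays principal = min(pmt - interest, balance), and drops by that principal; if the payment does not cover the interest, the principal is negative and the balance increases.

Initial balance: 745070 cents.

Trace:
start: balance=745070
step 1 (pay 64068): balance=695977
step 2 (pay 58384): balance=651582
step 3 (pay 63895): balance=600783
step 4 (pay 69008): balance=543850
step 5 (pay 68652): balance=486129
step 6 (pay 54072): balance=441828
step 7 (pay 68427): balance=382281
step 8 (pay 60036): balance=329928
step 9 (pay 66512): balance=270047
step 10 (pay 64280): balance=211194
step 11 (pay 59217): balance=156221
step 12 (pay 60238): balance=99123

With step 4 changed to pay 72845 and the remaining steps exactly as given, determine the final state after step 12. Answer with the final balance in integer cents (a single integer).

(re-executing from step 4 with the substitution; state before step 4: balance=600783)
step 4 (pay 72845): balance=540013
step 5 (pay 68652): balance=482215
step 6 (pay 54072): balance=437835
step 7 (pay 68427): balance=378208
step 8 (pay 60036): balance=325773
step 9 (pay 66512): balance=265809
step 10 (pay 64280): balance=206871
step 11 (pay 59217): balance=151812
step 12 (pay 60238): balance=94625

94625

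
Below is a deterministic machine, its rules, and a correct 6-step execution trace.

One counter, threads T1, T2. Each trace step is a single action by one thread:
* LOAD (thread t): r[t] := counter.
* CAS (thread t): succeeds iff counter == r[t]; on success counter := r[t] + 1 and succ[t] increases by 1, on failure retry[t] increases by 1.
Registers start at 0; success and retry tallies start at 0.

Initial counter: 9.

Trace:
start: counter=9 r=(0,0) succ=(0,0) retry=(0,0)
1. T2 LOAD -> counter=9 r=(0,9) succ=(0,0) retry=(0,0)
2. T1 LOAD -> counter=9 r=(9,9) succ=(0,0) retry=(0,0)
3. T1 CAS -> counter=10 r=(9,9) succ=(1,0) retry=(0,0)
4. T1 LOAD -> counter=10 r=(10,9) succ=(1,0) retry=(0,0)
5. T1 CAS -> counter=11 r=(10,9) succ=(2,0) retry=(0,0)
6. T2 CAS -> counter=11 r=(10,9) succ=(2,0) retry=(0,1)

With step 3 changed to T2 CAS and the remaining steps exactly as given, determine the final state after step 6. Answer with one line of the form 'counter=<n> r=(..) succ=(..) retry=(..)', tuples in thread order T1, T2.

(re-executing from step 3 with the substitution; state before step 3: counter=9 r=(9,9) succ=(0,0) retry=(0,0))
3. T2 CAS -> counter=10 r=(9,9) succ=(0,1) retry=(0,0)
4. T1 LOAD -> counter=10 r=(10,9) succ=(0,1) retry=(0,0)
5. T1 CAS -> counter=11 r=(10,9) succ=(1,1) retry=(0,0)
6. T2 CAS -> counter=11 r=(10,9) succ=(1,1) retry=(0,1)

counter=11 r=(10,9) succ=(1,1) retry=(0,1)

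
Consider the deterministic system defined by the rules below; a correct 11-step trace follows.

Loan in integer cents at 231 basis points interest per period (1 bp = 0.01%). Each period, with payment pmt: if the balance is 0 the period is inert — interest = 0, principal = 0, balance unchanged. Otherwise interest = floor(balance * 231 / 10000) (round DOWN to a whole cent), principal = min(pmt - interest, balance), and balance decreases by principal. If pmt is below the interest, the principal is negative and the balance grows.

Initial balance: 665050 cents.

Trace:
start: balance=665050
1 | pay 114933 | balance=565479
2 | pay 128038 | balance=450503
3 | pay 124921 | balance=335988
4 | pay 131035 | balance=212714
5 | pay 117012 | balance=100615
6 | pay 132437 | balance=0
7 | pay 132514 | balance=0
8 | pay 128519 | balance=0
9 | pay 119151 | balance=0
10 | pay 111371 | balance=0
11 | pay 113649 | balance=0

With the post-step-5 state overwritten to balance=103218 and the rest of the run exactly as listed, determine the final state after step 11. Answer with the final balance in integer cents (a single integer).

0

state after step 5 := balance=103218
6 | pay 132437 | balance=0
7 | pay 132514 | balance=0
8 | pay 128519 | balance=0
9 | pay 119151 | balance=0
10 | pay 111371 | balance=0
11 | pay 113649 | balance=0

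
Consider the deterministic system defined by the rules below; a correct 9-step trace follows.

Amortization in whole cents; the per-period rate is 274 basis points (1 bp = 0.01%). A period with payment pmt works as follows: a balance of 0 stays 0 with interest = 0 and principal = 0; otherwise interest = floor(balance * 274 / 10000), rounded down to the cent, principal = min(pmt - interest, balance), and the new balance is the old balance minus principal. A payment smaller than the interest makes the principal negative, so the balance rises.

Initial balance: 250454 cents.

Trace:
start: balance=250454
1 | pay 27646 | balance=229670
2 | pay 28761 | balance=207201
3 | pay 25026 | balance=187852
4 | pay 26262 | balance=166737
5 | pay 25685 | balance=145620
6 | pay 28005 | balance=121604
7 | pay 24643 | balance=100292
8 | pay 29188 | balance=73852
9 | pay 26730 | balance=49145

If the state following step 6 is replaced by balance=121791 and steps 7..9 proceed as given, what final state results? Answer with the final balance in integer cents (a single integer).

49348

state after step 6 := balance=121791
7 | pay 24643 | balance=100485
8 | pay 29188 | balance=74050
9 | pay 26730 | balance=49348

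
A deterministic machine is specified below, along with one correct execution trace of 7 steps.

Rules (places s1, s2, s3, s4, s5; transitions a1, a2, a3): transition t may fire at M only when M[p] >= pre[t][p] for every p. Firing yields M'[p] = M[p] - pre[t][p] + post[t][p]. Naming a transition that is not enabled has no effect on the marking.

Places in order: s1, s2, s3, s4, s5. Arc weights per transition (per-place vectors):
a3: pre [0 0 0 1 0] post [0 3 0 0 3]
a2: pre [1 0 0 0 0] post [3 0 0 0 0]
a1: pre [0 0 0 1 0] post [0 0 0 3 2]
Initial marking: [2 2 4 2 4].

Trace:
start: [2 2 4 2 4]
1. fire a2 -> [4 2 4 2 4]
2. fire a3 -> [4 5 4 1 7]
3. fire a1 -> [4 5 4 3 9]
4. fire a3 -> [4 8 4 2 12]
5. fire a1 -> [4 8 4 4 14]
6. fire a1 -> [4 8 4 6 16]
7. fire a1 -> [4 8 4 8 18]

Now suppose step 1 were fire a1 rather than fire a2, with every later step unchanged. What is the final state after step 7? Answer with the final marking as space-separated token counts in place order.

2 8 4 10 20

(re-executing from step 1 with the substitution; state before step 1: [2 2 4 2 4])
1. fire a1 -> [2 2 4 4 6]
2. fire a3 -> [2 5 4 3 9]
3. fire a1 -> [2 5 4 5 11]
4. fire a3 -> [2 8 4 4 14]
5. fire a1 -> [2 8 4 6 16]
6. fire a1 -> [2 8 4 8 18]
7. fire a1 -> [2 8 4 10 20]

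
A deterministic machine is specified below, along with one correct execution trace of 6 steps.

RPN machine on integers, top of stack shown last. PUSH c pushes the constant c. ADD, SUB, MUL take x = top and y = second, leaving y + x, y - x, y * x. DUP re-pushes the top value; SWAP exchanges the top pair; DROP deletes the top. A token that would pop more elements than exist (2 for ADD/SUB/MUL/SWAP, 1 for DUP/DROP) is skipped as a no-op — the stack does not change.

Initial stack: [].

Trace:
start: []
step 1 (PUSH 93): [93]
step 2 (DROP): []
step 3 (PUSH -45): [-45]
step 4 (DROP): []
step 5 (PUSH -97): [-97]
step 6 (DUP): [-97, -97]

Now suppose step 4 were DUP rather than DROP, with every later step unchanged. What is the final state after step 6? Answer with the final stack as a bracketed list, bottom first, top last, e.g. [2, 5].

(re-executing from step 4 with the substitution; state before step 4: [-45])
step 4 (DUP): [-45, -45]
step 5 (PUSH -97): [-45, -45, -97]
step 6 (DUP): [-45, -45, -97, -97]

[-45, -45, -97, -97]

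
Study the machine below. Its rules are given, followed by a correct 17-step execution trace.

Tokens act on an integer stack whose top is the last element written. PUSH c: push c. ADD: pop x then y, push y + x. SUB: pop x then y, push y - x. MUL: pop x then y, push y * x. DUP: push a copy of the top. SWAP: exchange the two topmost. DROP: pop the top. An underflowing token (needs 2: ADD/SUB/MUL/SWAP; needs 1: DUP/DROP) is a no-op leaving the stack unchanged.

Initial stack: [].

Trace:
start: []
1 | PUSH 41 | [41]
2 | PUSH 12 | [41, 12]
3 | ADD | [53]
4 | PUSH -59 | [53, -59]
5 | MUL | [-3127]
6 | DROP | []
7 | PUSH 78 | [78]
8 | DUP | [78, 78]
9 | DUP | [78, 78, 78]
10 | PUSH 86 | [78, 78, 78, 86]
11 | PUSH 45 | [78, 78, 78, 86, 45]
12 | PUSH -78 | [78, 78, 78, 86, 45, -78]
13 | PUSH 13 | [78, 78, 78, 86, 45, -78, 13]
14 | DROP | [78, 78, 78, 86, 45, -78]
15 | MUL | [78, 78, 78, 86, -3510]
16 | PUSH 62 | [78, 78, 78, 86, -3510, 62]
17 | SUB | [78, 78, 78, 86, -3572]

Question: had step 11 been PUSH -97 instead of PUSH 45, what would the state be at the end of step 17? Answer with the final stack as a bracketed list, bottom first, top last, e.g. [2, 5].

[78, 78, 78, 86, 7504]

(re-executing from step 11 with the substitution; state before step 11: [78, 78, 78, 86])
11 | PUSH -97 | [78, 78, 78, 86, -97]
12 | PUSH -78 | [78, 78, 78, 86, -97, -78]
13 | PUSH 13 | [78, 78, 78, 86, -97, -78, 13]
14 | DROP | [78, 78, 78, 86, -97, -78]
15 | MUL | [78, 78, 78, 86, 7566]
16 | PUSH 62 | [78, 78, 78, 86, 7566, 62]
17 | SUB | [78, 78, 78, 86, 7504]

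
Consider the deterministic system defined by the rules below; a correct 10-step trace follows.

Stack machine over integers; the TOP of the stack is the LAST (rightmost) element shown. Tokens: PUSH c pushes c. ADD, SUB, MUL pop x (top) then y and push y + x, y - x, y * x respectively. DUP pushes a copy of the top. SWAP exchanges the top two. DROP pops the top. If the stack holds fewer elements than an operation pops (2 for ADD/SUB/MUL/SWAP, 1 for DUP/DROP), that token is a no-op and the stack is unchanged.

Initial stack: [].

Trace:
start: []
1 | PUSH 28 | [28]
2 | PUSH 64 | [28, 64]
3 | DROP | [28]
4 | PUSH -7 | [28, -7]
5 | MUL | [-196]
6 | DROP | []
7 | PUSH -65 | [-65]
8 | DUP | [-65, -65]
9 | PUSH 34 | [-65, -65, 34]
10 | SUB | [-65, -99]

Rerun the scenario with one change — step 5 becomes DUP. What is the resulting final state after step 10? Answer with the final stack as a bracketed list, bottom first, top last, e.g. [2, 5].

[28, -7, -65, -99]

(re-executing from step 5 with the substitution; state before step 5: [28, -7])
5 | DUP | [28, -7, -7]
6 | DROP | [28, -7]
7 | PUSH -65 | [28, -7, -65]
8 | DUP | [28, -7, -65, -65]
9 | PUSH 34 | [28, -7, -65, -65, 34]
10 | SUB | [28, -7, -65, -99]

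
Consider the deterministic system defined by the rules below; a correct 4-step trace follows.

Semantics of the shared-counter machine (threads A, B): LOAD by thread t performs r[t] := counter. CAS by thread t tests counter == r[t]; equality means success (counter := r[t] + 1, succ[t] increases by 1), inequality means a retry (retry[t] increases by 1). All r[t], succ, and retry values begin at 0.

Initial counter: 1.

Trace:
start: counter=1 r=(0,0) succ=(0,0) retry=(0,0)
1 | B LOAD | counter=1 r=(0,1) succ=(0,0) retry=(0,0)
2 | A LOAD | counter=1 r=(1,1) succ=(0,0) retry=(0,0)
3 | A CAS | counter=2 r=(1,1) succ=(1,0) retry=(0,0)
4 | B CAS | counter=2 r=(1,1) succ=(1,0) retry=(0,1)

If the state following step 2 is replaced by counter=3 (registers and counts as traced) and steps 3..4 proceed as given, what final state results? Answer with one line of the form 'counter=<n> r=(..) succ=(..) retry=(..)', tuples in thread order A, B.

counter=3 r=(1,1) succ=(0,0) retry=(1,1)

state after step 2 := counter=3 r=(1,1) succ=(0,0) retry=(0,0)
3 | A CAS | counter=3 r=(1,1) succ=(0,0) retry=(1,0)
4 | B CAS | counter=3 r=(1,1) succ=(0,0) retry=(1,1)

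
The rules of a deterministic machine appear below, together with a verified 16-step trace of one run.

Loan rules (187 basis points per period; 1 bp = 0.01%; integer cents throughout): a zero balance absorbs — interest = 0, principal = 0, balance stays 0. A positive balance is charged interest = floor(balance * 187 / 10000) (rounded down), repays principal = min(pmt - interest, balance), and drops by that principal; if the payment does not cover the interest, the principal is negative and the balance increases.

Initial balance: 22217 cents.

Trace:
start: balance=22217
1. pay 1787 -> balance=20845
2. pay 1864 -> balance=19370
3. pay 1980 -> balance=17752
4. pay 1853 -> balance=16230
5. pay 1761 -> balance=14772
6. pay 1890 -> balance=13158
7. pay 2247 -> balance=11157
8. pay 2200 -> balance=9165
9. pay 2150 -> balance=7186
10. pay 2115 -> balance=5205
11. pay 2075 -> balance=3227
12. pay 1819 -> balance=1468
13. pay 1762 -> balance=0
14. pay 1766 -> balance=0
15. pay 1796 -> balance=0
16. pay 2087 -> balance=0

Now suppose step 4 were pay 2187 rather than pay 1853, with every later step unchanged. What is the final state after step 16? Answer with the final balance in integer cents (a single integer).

0

(re-executing from step 4 with the substitution; state before step 4: balance=17752)
4. pay 2187 -> balance=15896
5. pay 1761 -> balance=14432
6. pay 1890 -> balance=12811
7. pay 2247 -> balance=10803
8. pay 2200 -> balance=8805
9. pay 2150 -> balance=6819
10. pay 2115 -> balance=4831
11. pay 2075 -> balance=2846
12. pay 1819 -> balance=1080
13. pay 1762 -> balance=0
14. pay 1766 -> balance=0
15. pay 1796 -> balance=0
16. pay 2087 -> balance=0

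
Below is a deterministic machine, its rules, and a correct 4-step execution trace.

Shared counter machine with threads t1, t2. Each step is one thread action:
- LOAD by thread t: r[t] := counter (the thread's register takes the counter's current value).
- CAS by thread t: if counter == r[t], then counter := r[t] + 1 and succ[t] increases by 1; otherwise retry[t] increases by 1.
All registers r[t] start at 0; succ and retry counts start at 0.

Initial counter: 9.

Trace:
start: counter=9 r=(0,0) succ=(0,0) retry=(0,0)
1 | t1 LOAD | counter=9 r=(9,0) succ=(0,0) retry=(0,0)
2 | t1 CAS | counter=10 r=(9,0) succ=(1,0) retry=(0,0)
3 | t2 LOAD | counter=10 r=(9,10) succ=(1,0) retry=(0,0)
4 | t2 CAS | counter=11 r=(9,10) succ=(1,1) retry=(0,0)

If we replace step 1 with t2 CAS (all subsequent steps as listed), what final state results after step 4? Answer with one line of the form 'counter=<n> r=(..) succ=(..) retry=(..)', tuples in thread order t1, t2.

(re-executing from step 1 with the substitution; state before step 1: counter=9 r=(0,0) succ=(0,0) retry=(0,0))
1 | t2 CAS | counter=9 r=(0,0) succ=(0,0) retry=(0,1)
2 | t1 CAS | counter=9 r=(0,0) succ=(0,0) retry=(1,1)
3 | t2 LOAD | counter=9 r=(0,9) succ=(0,0) retry=(1,1)
4 | t2 CAS | counter=10 r=(0,9) succ=(0,1) retry=(1,1)

counter=10 r=(0,9) succ=(0,1) retry=(1,1)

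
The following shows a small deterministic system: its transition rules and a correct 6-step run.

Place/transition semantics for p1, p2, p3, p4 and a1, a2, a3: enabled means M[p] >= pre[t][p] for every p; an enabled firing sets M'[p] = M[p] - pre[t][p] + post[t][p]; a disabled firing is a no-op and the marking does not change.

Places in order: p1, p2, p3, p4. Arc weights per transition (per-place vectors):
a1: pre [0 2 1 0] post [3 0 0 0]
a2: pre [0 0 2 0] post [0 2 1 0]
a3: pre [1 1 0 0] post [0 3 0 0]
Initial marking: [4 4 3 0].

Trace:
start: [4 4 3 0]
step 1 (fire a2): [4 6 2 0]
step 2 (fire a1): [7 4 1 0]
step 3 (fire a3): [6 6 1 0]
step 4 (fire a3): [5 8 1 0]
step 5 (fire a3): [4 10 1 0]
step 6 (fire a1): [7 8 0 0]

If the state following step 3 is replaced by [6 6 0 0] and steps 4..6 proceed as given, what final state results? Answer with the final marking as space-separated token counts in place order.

4 10 0 0

state after step 3 := [6 6 0 0]
step 4 (fire a3): [5 8 0 0]
step 5 (fire a3): [4 10 0 0]
step 6 (fire a1): [4 10 0 0]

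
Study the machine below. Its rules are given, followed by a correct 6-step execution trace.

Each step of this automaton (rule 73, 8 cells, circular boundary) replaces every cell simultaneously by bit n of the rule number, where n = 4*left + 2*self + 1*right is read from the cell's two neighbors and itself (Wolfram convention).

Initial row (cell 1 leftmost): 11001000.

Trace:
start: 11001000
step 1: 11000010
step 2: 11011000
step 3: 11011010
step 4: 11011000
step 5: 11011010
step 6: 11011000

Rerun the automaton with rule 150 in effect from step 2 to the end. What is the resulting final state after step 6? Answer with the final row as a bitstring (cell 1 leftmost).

00100110

(re-executing steps 2..6 under rule 150; state before step 2: 11000010)
step 2: 00100110
step 3: 01111001
step 4: 00110111
step 5: 11000010
step 6: 00100110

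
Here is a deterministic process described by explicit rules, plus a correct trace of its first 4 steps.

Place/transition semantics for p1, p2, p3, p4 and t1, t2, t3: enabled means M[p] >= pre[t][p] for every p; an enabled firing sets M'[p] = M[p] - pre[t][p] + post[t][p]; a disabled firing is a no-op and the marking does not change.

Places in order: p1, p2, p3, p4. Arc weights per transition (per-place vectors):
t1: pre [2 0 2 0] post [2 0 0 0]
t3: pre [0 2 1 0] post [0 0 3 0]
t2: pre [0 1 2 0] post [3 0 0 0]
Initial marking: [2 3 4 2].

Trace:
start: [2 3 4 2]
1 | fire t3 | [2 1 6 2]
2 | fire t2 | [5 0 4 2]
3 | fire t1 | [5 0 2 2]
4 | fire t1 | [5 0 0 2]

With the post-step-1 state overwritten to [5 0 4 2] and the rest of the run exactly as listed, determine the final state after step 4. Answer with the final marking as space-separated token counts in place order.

5 0 0 2

state after step 1 := [5 0 4 2]
2 | fire t2 | [5 0 4 2]
3 | fire t1 | [5 0 2 2]
4 | fire t1 | [5 0 0 2]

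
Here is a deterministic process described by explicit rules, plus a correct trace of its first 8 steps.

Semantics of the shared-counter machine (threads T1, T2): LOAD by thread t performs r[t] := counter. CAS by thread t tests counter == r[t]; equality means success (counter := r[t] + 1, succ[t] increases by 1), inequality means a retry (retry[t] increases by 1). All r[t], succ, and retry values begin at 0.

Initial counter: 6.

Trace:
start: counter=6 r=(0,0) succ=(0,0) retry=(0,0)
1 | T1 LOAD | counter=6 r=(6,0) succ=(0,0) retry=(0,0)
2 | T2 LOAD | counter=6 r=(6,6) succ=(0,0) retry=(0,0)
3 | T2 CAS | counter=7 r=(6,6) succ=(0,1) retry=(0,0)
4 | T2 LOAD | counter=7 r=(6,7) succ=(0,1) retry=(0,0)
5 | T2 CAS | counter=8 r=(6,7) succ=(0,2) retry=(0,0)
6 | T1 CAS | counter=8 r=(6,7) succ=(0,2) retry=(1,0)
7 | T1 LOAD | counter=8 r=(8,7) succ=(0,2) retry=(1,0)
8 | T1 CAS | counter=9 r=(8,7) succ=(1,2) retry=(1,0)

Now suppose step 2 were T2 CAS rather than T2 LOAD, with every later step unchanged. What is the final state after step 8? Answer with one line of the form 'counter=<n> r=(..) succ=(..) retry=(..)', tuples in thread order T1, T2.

counter=8 r=(7,6) succ=(1,1) retry=(1,2)

(re-executing from step 2 with the substitution; state before step 2: counter=6 r=(6,0) succ=(0,0) retry=(0,0))
2 | T2 CAS | counter=6 r=(6,0) succ=(0,0) retry=(0,1)
3 | T2 CAS | counter=6 r=(6,0) succ=(0,0) retry=(0,2)
4 | T2 LOAD | counter=6 r=(6,6) succ=(0,0) retry=(0,2)
5 | T2 CAS | counter=7 r=(6,6) succ=(0,1) retry=(0,2)
6 | T1 CAS | counter=7 r=(6,6) succ=(0,1) retry=(1,2)
7 | T1 LOAD | counter=7 r=(7,6) succ=(0,1) retry=(1,2)
8 | T1 CAS | counter=8 r=(7,6) succ=(1,1) retry=(1,2)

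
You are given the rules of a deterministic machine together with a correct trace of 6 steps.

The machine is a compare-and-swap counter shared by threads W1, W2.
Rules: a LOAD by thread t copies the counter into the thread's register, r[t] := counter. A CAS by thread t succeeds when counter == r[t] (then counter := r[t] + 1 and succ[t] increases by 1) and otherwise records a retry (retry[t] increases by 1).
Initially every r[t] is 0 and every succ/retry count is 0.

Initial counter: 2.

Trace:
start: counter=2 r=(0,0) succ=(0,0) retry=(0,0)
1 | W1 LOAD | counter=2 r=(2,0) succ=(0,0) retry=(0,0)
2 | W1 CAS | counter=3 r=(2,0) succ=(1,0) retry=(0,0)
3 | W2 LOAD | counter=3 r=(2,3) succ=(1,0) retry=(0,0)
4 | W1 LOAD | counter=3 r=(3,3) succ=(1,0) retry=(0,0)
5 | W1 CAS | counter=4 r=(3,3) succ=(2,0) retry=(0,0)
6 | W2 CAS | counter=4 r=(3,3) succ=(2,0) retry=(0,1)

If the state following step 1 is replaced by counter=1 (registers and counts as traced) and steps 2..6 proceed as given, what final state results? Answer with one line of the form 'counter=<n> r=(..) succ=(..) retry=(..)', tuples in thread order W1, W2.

state after step 1 := counter=1 r=(2,0) succ=(0,0) retry=(0,0)
2 | W1 CAS | counter=1 r=(2,0) succ=(0,0) retry=(1,0)
3 | W2 LOAD | counter=1 r=(2,1) succ=(0,0) retry=(1,0)
4 | W1 LOAD | counter=1 r=(1,1) succ=(0,0) retry=(1,0)
5 | W1 CAS | counter=2 r=(1,1) succ=(1,0) retry=(1,0)
6 | W2 CAS | counter=2 r=(1,1) succ=(1,0) retry=(1,1)

counter=2 r=(1,1) succ=(1,0) retry=(1,1)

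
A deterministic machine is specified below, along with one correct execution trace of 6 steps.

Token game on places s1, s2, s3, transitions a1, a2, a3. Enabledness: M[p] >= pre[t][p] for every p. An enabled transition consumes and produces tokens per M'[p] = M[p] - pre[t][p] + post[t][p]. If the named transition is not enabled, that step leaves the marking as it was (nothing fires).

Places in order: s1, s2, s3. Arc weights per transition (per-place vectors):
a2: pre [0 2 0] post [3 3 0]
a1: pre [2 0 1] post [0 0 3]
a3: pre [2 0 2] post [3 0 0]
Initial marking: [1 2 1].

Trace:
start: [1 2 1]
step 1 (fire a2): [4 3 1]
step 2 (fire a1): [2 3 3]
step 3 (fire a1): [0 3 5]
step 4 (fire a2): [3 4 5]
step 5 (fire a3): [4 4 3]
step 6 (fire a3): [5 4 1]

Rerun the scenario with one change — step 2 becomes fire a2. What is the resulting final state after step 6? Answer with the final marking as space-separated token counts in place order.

9 5 1

(re-executing from step 2 with the substitution; state before step 2: [4 3 1])
step 2 (fire a2): [7 4 1]
step 3 (fire a1): [5 4 3]
step 4 (fire a2): [8 5 3]
step 5 (fire a3): [9 5 1]
step 6 (fire a3): [9 5 1]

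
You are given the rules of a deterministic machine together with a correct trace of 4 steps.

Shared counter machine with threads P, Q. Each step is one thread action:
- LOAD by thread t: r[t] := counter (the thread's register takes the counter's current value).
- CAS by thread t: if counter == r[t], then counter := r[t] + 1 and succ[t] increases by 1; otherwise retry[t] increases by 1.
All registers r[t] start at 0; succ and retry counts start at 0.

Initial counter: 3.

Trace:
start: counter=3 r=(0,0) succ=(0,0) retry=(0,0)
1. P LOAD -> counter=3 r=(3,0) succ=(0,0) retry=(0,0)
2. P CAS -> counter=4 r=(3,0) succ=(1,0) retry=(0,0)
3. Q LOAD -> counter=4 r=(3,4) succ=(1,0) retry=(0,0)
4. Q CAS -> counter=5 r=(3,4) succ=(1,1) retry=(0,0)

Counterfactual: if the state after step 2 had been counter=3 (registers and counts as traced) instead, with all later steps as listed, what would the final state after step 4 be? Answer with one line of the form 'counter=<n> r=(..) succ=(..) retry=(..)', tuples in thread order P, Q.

state after step 2 := counter=3 r=(3,0) succ=(1,0) retry=(0,0)
3. Q LOAD -> counter=3 r=(3,3) succ=(1,0) retry=(0,0)
4. Q CAS -> counter=4 r=(3,3) succ=(1,1) retry=(0,0)

counter=4 r=(3,3) succ=(1,1) retry=(0,0)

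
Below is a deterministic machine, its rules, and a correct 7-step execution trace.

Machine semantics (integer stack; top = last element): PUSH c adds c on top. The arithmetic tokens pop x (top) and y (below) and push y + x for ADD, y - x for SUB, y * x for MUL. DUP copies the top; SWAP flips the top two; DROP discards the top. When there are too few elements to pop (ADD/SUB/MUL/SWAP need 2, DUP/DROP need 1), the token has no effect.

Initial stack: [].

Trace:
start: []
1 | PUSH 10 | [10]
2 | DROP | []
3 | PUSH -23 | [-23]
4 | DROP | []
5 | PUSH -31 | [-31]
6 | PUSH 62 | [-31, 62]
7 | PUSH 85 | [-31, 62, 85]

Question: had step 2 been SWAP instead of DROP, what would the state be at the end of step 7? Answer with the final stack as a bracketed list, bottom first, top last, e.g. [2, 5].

[10, -31, 62, 85]

(re-executing from step 2 with the substitution; state before step 2: [10])
2 | SWAP | [10]
3 | PUSH -23 | [10, -23]
4 | DROP | [10]
5 | PUSH -31 | [10, -31]
6 | PUSH 62 | [10, -31, 62]
7 | PUSH 85 | [10, -31, 62, 85]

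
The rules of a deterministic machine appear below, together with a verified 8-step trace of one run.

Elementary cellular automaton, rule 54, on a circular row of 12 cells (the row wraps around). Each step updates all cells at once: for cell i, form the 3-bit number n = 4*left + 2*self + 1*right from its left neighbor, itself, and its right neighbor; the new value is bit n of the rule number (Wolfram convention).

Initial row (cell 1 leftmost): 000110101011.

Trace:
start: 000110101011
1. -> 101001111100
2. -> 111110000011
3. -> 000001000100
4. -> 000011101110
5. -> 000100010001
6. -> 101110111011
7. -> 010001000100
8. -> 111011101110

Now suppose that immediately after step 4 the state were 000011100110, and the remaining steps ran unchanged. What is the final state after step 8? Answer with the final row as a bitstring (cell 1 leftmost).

state after step 4 := 000011100110
5. -> 000100011001
6. -> 101110100111
7. -> 010001111000
8. -> 111010000100

111010000100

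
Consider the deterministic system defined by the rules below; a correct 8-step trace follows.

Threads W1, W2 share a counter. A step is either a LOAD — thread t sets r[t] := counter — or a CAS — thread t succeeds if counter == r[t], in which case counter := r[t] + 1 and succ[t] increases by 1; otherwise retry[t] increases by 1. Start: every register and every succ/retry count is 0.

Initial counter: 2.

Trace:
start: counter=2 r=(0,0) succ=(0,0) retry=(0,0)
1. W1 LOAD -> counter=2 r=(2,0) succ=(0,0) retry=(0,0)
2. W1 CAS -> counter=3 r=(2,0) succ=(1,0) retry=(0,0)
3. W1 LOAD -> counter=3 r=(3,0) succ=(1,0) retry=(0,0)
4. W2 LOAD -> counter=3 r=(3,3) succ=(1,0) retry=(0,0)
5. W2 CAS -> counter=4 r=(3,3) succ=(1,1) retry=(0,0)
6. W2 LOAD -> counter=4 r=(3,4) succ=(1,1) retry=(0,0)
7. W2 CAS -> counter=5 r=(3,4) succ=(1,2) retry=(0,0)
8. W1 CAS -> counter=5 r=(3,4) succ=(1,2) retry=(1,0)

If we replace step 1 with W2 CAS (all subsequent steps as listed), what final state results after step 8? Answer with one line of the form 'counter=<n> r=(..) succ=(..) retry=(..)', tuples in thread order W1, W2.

(re-executing from step 1 with the substitution; state before step 1: counter=2 r=(0,0) succ=(0,0) retry=(0,0))
1. W2 CAS -> counter=2 r=(0,0) succ=(0,0) retry=(0,1)
2. W1 CAS -> counter=2 r=(0,0) succ=(0,0) retry=(1,1)
3. W1 LOAD -> counter=2 r=(2,0) succ=(0,0) retry=(1,1)
4. W2 LOAD -> counter=2 r=(2,2) succ=(0,0) retry=(1,1)
5. W2 CAS -> counter=3 r=(2,2) succ=(0,1) retry=(1,1)
6. W2 LOAD -> counter=3 r=(2,3) succ=(0,1) retry=(1,1)
7. W2 CAS -> counter=4 r=(2,3) succ=(0,2) retry=(1,1)
8. W1 CAS -> counter=4 r=(2,3) succ=(0,2) retry=(2,1)

counter=4 r=(2,3) succ=(0,2) retry=(2,1)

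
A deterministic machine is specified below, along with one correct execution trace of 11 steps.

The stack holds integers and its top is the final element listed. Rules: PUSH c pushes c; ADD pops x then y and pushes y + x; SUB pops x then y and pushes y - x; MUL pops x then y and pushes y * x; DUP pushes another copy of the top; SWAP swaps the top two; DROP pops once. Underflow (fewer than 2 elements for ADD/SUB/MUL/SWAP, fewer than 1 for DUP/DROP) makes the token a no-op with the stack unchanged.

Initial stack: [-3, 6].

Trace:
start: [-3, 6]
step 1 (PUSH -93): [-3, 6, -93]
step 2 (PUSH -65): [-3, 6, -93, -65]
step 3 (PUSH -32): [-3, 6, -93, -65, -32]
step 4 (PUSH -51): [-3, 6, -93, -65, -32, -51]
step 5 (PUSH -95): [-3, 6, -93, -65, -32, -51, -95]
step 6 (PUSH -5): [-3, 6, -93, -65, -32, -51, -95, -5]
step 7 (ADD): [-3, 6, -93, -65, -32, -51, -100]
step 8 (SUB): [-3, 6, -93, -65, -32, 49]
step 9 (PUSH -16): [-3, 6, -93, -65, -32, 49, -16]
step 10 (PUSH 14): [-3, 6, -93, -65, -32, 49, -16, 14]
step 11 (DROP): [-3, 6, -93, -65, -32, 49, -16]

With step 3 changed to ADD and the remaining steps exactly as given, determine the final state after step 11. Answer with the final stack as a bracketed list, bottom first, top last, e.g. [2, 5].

[-3, 6, -158, 49, -16]

(re-executing from step 3 with the substitution; state before step 3: [-3, 6, -93, -65])
step 3 (ADD): [-3, 6, -158]
step 4 (PUSH -51): [-3, 6, -158, -51]
step 5 (PUSH -95): [-3, 6, -158, -51, -95]
step 6 (PUSH -5): [-3, 6, -158, -51, -95, -5]
step 7 (ADD): [-3, 6, -158, -51, -100]
step 8 (SUB): [-3, 6, -158, 49]
step 9 (PUSH -16): [-3, 6, -158, 49, -16]
step 10 (PUSH 14): [-3, 6, -158, 49, -16, 14]
step 11 (DROP): [-3, 6, -158, 49, -16]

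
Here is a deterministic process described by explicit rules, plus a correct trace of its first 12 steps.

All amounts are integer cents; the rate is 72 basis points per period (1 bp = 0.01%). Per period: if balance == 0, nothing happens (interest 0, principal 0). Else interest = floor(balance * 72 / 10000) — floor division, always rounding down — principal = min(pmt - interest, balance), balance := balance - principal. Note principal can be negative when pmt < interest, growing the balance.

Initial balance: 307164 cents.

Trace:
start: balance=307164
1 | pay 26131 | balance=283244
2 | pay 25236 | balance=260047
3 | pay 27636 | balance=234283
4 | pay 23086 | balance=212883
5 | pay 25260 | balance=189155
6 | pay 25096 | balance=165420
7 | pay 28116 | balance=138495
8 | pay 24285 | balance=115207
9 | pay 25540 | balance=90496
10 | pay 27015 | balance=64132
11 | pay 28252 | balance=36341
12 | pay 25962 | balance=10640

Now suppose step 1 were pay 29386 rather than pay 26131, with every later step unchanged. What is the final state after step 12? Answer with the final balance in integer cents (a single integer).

(re-executing from step 1 with the substitution; state before step 1: balance=307164)
1 | pay 29386 | balance=279989
2 | pay 25236 | balance=256768
3 | pay 27636 | balance=230980
4 | pay 23086 | balance=209557
5 | pay 25260 | balance=185805
6 | pay 25096 | balance=162046
7 | pay 28116 | balance=135096
8 | pay 24285 | balance=111783
9 | pay 25540 | balance=87047
10 | pay 27015 | balance=60658
11 | pay 28252 | balance=32842
12 | pay 25962 | balance=7116

7116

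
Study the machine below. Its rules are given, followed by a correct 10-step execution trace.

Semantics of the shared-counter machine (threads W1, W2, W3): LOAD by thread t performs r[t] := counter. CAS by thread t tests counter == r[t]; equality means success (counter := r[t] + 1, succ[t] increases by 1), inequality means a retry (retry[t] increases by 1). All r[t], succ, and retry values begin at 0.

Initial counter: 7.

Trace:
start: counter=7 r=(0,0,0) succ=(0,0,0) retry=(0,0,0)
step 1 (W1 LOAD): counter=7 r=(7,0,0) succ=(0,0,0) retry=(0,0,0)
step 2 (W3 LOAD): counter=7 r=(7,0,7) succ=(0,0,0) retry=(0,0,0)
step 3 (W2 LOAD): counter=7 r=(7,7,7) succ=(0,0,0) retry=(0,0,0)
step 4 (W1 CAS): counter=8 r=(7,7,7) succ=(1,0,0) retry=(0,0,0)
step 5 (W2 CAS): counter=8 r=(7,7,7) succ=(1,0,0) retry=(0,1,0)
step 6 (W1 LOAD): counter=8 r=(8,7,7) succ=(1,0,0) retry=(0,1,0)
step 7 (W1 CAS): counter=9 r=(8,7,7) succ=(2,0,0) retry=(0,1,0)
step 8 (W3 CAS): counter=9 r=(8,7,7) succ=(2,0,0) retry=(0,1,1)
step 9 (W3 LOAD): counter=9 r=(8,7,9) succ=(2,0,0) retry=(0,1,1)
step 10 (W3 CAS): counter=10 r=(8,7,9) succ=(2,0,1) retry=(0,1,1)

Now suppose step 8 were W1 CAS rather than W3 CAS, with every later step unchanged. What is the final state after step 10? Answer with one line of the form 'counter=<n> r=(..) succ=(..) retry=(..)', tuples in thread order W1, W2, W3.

counter=10 r=(8,7,9) succ=(2,0,1) retry=(1,1,0)

(re-executing from step 8 with the substitution; state before step 8: counter=9 r=(8,7,7) succ=(2,0,0) retry=(0,1,0))
step 8 (W1 CAS): counter=9 r=(8,7,7) succ=(2,0,0) retry=(1,1,0)
step 9 (W3 LOAD): counter=9 r=(8,7,9) succ=(2,0,0) retry=(1,1,0)
step 10 (W3 CAS): counter=10 r=(8,7,9) succ=(2,0,1) retry=(1,1,0)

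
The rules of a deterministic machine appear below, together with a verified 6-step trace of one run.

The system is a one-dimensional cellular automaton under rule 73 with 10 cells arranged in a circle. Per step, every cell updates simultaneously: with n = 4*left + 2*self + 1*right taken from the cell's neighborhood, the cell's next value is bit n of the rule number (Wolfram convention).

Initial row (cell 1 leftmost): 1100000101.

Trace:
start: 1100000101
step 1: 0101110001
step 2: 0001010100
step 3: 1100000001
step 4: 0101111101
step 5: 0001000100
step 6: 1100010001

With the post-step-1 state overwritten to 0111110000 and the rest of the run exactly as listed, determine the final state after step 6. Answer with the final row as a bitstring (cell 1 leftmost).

0100010101

state after step 1 := 0111110000
step 2: 0100010111
step 3: 0001000101
step 4: 0100010000
step 5: 0001000111
step 6: 0100010101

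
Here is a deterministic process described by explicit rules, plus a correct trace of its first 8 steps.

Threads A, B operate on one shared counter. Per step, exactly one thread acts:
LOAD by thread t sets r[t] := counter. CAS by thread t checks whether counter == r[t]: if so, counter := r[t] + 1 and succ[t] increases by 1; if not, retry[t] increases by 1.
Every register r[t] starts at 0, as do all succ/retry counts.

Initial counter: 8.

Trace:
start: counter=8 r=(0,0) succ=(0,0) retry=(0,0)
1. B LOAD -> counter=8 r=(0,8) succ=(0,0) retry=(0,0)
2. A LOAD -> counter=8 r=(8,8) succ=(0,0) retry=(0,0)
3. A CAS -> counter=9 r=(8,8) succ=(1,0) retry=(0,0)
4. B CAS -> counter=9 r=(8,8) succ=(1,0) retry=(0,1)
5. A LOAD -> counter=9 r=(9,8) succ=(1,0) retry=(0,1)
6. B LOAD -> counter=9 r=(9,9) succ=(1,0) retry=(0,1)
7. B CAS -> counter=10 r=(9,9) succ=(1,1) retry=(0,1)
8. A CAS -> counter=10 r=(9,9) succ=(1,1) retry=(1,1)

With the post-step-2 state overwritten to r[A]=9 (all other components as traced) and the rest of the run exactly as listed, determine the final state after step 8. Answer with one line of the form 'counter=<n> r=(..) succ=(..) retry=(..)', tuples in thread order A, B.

state after step 2 := counter=8 r=(9,8) succ=(0,0) retry=(0,0)
3. A CAS -> counter=8 r=(9,8) succ=(0,0) retry=(1,0)
4. B CAS -> counter=9 r=(9,8) succ=(0,1) retry=(1,0)
5. A LOAD -> counter=9 r=(9,8) succ=(0,1) retry=(1,0)
6. B LOAD -> counter=9 r=(9,9) succ=(0,1) retry=(1,0)
7. B CAS -> counter=10 r=(9,9) succ=(0,2) retry=(1,0)
8. A CAS -> counter=10 r=(9,9) succ=(0,2) retry=(2,0)

counter=10 r=(9,9) succ=(0,2) retry=(2,0)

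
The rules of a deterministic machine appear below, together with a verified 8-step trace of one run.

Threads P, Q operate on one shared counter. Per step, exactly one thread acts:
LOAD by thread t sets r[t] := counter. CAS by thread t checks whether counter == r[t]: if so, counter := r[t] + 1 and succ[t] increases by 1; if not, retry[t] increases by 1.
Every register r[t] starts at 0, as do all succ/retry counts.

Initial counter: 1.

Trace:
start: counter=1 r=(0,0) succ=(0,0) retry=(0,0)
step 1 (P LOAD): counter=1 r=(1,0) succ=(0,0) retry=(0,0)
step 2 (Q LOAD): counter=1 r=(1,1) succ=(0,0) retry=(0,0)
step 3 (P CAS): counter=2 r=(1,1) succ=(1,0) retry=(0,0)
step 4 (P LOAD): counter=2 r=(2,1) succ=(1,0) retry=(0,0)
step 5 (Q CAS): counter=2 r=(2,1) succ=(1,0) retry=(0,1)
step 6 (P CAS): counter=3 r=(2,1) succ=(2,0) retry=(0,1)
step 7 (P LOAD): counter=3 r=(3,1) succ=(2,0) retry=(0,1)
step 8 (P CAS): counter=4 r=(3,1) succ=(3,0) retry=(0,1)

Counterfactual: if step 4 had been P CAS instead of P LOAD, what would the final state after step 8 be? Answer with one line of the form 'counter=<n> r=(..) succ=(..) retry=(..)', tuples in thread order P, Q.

counter=3 r=(2,1) succ=(2,0) retry=(2,1)

(re-executing from step 4 with the substitution; state before step 4: counter=2 r=(1,1) succ=(1,0) retry=(0,0))
step 4 (P CAS): counter=2 r=(1,1) succ=(1,0) retry=(1,0)
step 5 (Q CAS): counter=2 r=(1,1) succ=(1,0) retry=(1,1)
step 6 (P CAS): counter=2 r=(1,1) succ=(1,0) retry=(2,1)
step 7 (P LOAD): counter=2 r=(2,1) succ=(1,0) retry=(2,1)
step 8 (P CAS): counter=3 r=(2,1) succ=(2,0) retry=(2,1)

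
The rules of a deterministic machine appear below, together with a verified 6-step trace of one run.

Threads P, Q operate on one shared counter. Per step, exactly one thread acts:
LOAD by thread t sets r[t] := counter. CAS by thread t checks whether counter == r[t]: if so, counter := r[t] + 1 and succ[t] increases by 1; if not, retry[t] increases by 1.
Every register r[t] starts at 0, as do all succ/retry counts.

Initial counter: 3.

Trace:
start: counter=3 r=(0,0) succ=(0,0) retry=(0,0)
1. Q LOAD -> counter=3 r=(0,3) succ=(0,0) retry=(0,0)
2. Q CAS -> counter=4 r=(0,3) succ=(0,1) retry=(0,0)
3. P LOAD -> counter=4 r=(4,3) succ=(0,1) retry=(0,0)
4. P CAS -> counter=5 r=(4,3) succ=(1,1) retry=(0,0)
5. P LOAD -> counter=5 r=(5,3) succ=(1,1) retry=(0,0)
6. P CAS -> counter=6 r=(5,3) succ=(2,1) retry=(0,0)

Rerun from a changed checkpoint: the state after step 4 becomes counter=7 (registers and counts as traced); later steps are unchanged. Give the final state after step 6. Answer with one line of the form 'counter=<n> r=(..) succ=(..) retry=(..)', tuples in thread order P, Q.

state after step 4 := counter=7 r=(4,3) succ=(1,1) retry=(0,0)
5. P LOAD -> counter=7 r=(7,3) succ=(1,1) retry=(0,0)
6. P CAS -> counter=8 r=(7,3) succ=(2,1) retry=(0,0)

counter=8 r=(7,3) succ=(2,1) retry=(0,0)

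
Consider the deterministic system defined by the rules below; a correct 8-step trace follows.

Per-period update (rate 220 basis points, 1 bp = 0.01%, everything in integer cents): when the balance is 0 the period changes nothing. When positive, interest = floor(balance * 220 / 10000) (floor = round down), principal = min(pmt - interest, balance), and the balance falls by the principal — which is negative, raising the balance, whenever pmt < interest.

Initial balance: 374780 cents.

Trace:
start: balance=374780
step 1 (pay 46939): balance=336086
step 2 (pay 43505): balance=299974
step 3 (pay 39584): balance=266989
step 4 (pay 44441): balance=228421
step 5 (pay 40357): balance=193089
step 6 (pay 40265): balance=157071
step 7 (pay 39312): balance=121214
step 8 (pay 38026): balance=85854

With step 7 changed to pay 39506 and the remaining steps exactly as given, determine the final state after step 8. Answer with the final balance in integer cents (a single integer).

(re-executing from step 7 with the substitution; state before step 7: balance=157071)
step 7 (pay 39506): balance=121020
step 8 (pay 38026): balance=85656

85656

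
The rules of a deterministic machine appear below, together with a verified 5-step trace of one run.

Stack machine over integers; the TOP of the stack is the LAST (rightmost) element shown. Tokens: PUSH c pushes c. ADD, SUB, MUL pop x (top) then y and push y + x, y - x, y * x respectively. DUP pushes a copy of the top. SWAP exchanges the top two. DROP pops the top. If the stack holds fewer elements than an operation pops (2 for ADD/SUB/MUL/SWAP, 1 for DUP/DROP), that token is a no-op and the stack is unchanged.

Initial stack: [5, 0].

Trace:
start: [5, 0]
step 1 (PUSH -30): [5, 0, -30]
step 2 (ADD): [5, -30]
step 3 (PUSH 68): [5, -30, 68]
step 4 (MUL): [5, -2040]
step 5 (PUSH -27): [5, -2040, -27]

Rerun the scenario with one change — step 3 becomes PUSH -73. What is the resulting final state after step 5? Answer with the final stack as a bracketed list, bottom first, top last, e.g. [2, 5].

[5, 2190, -27]

(re-executing from step 3 with the substitution; state before step 3: [5, -30])
step 3 (PUSH -73): [5, -30, -73]
step 4 (MUL): [5, 2190]
step 5 (PUSH -27): [5, 2190, -27]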